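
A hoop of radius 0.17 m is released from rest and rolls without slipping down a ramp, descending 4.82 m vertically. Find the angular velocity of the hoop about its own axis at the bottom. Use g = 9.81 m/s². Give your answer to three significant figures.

For this body I = MR², i.e. k = I/(MR²) = 1.
Since it rolls without slipping, ω = v/R and KE = ½Mv² + ½Iω² = ½(1+k)Mv² = Mv².
Energy conservation Mgh = ½(1+k)Mv² gives v = √(2gh/(1+k)) = √(2 × 9.81 × 4.82 / 2) = 6.876 m/s.
The angular speed follows from ω = v/R = 6.876/0.17 ≈ 40.4 rad/s.

ω ≈ 40.4 rad/s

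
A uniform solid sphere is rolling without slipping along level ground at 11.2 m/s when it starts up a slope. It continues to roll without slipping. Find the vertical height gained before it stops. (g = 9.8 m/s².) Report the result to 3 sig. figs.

For this body I = (2/5)MR², i.e. k = I/(MR²) = 0.4.
Since it rolls without slipping, ω = v/R and KE = ½Mv² + ½Iω² = ½(1+k)Mv² = (7/10)Mv².
At the top the kinetic energy is zero, so (7/10)Mv₀² = Mgh.
Thus h = (1+k)v₀²/(2g) = 1.4 × 11.2² / (2 × 9.8) ≈ 8.96 m.

h ≈ 8.96 m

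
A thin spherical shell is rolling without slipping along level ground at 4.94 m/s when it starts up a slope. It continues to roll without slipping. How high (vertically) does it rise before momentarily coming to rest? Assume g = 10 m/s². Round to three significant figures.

h ≈ 2.03 m

Here I = (2/3)MR², so the shape factor k = I/(MR²) = 2/3.
Rolling without slipping gives ω = v/R, so the total kinetic energy is ½Mv² + ½Iω² = ½(1+k)Mv² = (5/6)Mv².
At the top the kinetic energy is zero, so (5/6)Mv₀² = Mgh.
Thus h = (1+k)v₀²/(2g) = 1.667 × 4.94² / (2 × 10) ≈ 2.03 m.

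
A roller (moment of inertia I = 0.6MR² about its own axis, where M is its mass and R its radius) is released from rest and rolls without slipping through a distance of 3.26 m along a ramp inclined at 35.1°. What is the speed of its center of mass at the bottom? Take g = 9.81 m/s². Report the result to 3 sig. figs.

Here I = 0.6MR², so the shape factor k = I/(MR²) = 0.6.
Rolling without slipping gives ω = v/R, so the total kinetic energy is ½Mv² + ½Iω² = ½(1+k)Mv² = (4/5)Mv².
The vertical drop is h = L sinθ = 3.26 × sin35.1° = 1.875 m.
Setting Mgh = (4/5)Mv² gives v = √(2gh/(1+k)) = √(2·9.81·1.875/1.6) ≈ 4.79 m/s.

v ≈ 4.79 m/s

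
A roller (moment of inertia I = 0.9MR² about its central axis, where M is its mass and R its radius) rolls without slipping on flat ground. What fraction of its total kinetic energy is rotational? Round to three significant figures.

Here I = 0.9MR², so the shape factor k = I/(MR²) = 0.9.
With ω = v/R, KE_trans = ½Mv² and KE_rot = ½Iω² = ½kMv², so KE_total = ½(1+k)Mv².
The rotational fraction is therefore k/(1+k) = 0.9/1.9 ≈ 0.474.

fraction ≈ 0.474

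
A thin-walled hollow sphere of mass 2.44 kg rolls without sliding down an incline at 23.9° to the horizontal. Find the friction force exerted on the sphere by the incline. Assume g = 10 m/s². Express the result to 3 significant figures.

f ≈ 3.95 N

The moment of inertia is (2/3)MR², giving k ≡ I/(MR²) = 2/3.
Newton's second law down the slope: Mg sinθ − f = Ma. The torque equation fR = Iα (with α = a/R) gives f = kMa.
Combining, a = g sinθ/(1+k) and f = kMa = kMg sinθ/(1+k).
f = (2/3) × 2.44 × 10 × sin23.9° / 1.667 ≈ 3.95 N.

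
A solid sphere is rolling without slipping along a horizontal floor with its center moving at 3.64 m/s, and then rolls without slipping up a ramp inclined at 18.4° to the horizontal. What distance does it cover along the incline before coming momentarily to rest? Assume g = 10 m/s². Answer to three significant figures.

Here I = (2/5)MR², so the shape factor k = I/(MR²) = 0.4.
Pure rolling means v = ωR; then KE = ½Mv² + ½I(v/R)² = ½(1+k)Mv² = (7/10)Mv².
Setting this equal to Mgh gives the vertical rise h = (1+k)v₀²/(2g) = 1.4×3.64²/(2×10) = 0.9275 m.
Along the incline, d = h/sinθ = 0.9275/sin18.4° ≈ 2.94 m.

d ≈ 2.94 m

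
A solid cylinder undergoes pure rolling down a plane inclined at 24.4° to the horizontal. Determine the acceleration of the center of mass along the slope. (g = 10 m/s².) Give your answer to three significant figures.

With I = (1/2)MR², the ratio k = I/(MR²) is 0.5.
Translational: Mg sinθ − f = Ma. Rotational about the CM: fR = Iα = kMRa, so f = kMa.
Eliminating f: Mg sinθ = (1+k)Ma, so a = g sinθ/(1+k) = 10 × sin24.4° / 1.5 ≈ 2.75 m/s².

a ≈ 2.75 m/s²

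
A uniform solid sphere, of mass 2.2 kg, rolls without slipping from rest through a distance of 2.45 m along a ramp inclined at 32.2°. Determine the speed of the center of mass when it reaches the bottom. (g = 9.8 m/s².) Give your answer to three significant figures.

The moment of inertia is (2/5)MR², giving k ≡ I/(MR²) = 0.4.
Pure rolling means v = ωR; then KE = ½Mv² + ½I(v/R)² = ½(1+k)Mv² = (7/10)Mv².
The vertical drop is h = L sinθ = 2.45 × sin32.2° = 1.306 m.
Energy conservation: Mgh = (7/10)Mv², so v = √(2gh/(1+k)) = √(2 × 9.8 × 1.306 / 1.4) ≈ 4.28 m/s.

v ≈ 4.28 m/s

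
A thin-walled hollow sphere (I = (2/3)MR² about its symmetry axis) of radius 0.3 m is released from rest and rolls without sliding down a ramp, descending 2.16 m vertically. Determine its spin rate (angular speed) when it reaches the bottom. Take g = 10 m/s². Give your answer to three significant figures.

With I = (2/3)MR², the ratio k = I/(MR²) is 2/3.
Pure rolling means v = ωR; then KE = ½Mv² + ½I(v/R)² = ½(1+k)Mv² = (5/6)Mv².
Energy conservation Mgh = ½(1+k)Mv² gives v = √(2gh/(1+k)) = √(2 × 10 × 2.16 / 1.667) = 5.091 m/s.
The angular speed follows from ω = v/R = 5.091/0.3 ≈ 17.0 rad/s.

ω ≈ 17.0 rad/s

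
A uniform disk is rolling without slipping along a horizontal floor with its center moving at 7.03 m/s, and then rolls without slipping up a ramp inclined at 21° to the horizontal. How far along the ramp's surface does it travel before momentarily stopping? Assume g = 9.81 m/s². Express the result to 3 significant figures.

For this body I = (1/2)MR², i.e. k = I/(MR²) = 0.5.
Pure rolling means v = ωR; then KE = ½Mv² + ½I(v/R)² = ½(1+k)Mv² = (3/4)Mv².
Setting this equal to Mgh gives the vertical rise h = (1+k)v₀²/(2g) = 1.5×7.03²/(2×9.81) = 3.778 m.
The distance along the slope is d = h/sinθ = 3.778/sin21° ≈ 10.5 m.

d ≈ 10.5 m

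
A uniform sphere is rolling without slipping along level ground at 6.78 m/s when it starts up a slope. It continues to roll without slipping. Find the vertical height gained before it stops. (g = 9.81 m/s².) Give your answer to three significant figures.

With I = (2/5)MR², the ratio k = I/(MR²) is 0.4.
Since it rolls without slipping, ω = v/R and KE = ½Mv² + ½Iω² = ½(1+k)Mv² = (7/10)Mv².
At the top the kinetic energy is zero, so (7/10)Mv₀² = Mgh.
Thus h = (1+k)v₀²/(2g) = 1.4 × 6.78² / (2 × 9.81) ≈ 3.28 m.

h ≈ 3.28 m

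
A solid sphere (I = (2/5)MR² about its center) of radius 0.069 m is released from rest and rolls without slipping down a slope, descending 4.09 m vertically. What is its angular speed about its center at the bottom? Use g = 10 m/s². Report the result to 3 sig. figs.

The moment of inertia is (2/5)MR², giving k ≡ I/(MR²) = 0.4.
Rolling without slipping gives ω = v/R, so the total kinetic energy is ½Mv² + ½Iω² = ½(1+k)Mv² = (7/10)Mv².
Energy conservation Mgh = ½(1+k)Mv² gives v = √(2gh/(1+k)) = √(2 × 10 × 4.09 / 1.4) = 7.644 m/s.
The angular speed follows from ω = v/R = 7.644/0.069 ≈ 111 rad/s.

ω ≈ 111 rad/s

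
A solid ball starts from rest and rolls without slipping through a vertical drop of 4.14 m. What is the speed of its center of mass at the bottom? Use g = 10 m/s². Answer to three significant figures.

Here I = (2/5)MR², so the shape factor k = I/(MR²) = 0.4.
The rolling condition ω = v/R makes the rotational term ½I(v/R)² = ½kMv², so KE_total = ½(1+k)Mv² = (7/10)Mv².
Setting Mgh = (7/10)Mv² gives v = √(2gh/(1+k)) = √(2·10·4.14/1.4) ≈ 7.69 m/s.

v ≈ 7.69 m/s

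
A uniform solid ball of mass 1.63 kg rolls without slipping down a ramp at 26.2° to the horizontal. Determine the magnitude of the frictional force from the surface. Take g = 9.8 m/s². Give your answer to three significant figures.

Here I = (2/5)MR², so the shape factor k = I/(MR²) = 0.4.
Along the incline Mg sinθ − f = Ma, and torque about the center fR = Iα = kMR²(a/R) gives f = kMa.
Combining, a = g sinθ/(1+k) and f = kMa = kMg sinθ/(1+k).
f = 0.4 × 1.63 × 9.8 × sin26.2° / 1.4 ≈ 2.02 N.

f ≈ 2.02 N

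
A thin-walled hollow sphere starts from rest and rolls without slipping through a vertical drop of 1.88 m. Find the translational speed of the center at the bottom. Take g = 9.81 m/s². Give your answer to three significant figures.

v ≈ 4.70 m/s

The moment of inertia is (2/3)MR², giving k ≡ I/(MR²) = 2/3.
Since it rolls without slipping, ω = v/R and KE = ½Mv² + ½Iω² = ½(1+k)Mv² = (5/6)Mv².
Energy conservation: Mgh = (5/6)Mv², so v = √(2gh/(1+k)) = √(2 × 9.81 × 1.88 / 1.667) ≈ 4.70 m/s.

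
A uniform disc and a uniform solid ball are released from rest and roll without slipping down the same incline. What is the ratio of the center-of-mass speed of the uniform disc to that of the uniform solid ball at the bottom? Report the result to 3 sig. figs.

Each satisfies Mgh = ½(1+k)Mv² with k = I/(MR²), so v ∝ 1/√(1+k).
For the uniform disc k = 0.5; for the uniform solid ball k = 0.4.
v₁/v₂ = √((1+k₂)/(1+k₁)) = √(1.4/1.5) ≈ 0.966.

v_ratio ≈ 0.966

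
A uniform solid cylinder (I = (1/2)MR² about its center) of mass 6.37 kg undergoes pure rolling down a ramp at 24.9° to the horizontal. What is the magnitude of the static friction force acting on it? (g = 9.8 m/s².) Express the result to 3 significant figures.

Here I = (1/2)MR², so the shape factor k = I/(MR²) = 0.5.
Translational: Mg sinθ − f = Ma. Rotational about the CM: fR = Iα = kMRa, so f = kMa.
Combining, a = g sinθ/(1+k) and f = kMa = kMg sinθ/(1+k).
f = 0.5 × 6.37 × 9.8 × sin24.9° / 1.5 ≈ 8.76 N.

f ≈ 8.76 N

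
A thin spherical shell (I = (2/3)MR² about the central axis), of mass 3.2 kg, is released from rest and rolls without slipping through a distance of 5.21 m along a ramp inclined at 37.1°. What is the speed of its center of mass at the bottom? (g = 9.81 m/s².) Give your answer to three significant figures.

For this body I = (2/3)MR², i.e. k = I/(MR²) = 2/3.
The rolling condition ω = v/R makes the rotational term ½I(v/R)² = ½kMv², so KE_total = ½(1+k)Mv² = (5/6)Mv².
The vertical drop is h = L sinθ = 5.21 × sin37.1° = 3.143 m.
Setting Mgh = (5/6)Mv² gives v = √(2gh/(1+k)) = √(2·9.81·3.143/1.667) ≈ 6.08 m/s.

v ≈ 6.08 m/s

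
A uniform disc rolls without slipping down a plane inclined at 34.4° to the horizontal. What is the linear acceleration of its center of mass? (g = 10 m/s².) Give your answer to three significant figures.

The moment of inertia is (1/2)MR², giving k ≡ I/(MR²) = 0.5.
Translational: Mg sinθ − f = Ma. Rotational about the CM: fR = Iα = kMRa, so f = kMa.
Eliminating f: Mg sinθ = (1+k)Ma, so a = g sinθ/(1+k) = 10 × sin34.4° / 1.5 ≈ 3.77 m/s².

a ≈ 3.77 m/s²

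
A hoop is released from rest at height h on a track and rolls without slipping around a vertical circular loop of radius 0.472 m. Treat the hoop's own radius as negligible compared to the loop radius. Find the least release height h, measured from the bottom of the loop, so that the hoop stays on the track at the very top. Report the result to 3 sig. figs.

The moment of inertia is MR², giving k ≡ I/(MR²) = 1.
At the top, contact is just lost when gravity alone supplies the centripetal force: Mg = Mv_top²/r, i.e. v_top² = gr.
With ω = v/R, the kinetic energy at speed v is ½(1+k)Mv² = Mv².
Energy conservation from release (height h) to the top (height 2r): Mgh = Mg(2r) + M·gr.
Thus h_min = 2r + (1+k)r/2 = r(2 + 2/2) = 0.472 × 3 ≈ 1.42 m.

h_min ≈ 1.42 m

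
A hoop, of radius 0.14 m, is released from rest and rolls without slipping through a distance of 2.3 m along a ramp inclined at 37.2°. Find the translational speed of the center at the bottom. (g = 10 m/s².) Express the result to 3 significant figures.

For this body I = MR², i.e. k = I/(MR²) = 1.
Since it rolls without slipping, ω = v/R and KE = ½Mv² + ½Iω² = ½(1+k)Mv² = Mv².
The vertical drop is h = L sinθ = 2.3 × sin37.2° = 1.391 m.
Setting Mgh = Mv² gives v = √(2gh/(1+k)) = √(2·10·1.391/2) ≈ 3.73 m/s.

v ≈ 3.73 m/s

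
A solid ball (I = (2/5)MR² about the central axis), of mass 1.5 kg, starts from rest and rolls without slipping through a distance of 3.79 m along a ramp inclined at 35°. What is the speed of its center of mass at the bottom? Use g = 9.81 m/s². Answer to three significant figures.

v ≈ 5.52 m/s

Here I = (2/5)MR², so the shape factor k = I/(MR²) = 0.4.
Pure rolling means v = ωR; then KE = ½Mv² + ½I(v/R)² = ½(1+k)Mv² = (7/10)Mv².
The vertical drop is h = L sinθ = 3.79 × sin35° = 2.174 m.
Setting Mgh = (7/10)Mv² gives v = √(2gh/(1+k)) = √(2·9.81·2.174/1.4) ≈ 5.52 m/s.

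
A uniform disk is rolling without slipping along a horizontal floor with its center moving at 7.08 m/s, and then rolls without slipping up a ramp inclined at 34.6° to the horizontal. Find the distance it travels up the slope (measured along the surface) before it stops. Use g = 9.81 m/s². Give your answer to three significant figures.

With I = (1/2)MR², the ratio k = I/(MR²) is 0.5.
The rolling condition ω = v/R makes the rotational term ½I(v/R)² = ½kMv², so KE_total = ½(1+k)Mv² = (3/4)Mv².
Setting this equal to Mgh gives the vertical rise h = (1+k)v₀²/(2g) = 1.5×7.08²/(2×9.81) = 3.832 m.
The distance along the slope is d = h/sinθ = 3.832/sin34.6° ≈ 6.75 m.

d ≈ 6.75 m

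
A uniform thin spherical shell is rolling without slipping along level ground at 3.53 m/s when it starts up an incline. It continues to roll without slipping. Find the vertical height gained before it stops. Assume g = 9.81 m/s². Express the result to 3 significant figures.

h ≈ 1.06 m

Here I = (2/3)MR², so the shape factor k = I/(MR²) = 2/3.
Rolling without slipping gives ω = v/R, so the total kinetic energy is ½Mv² + ½Iω² = ½(1+k)Mv² = (5/6)Mv².
All of this converts to potential energy at the highest point: (5/6)Mv₀² = Mgh.
Thus h = (1+k)v₀²/(2g) = 1.667 × 3.53² / (2 × 9.81) ≈ 1.06 m.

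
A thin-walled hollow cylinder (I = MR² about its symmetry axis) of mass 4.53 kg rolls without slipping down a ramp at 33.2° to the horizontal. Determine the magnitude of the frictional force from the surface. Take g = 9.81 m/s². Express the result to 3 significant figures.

f ≈ 12.2 N

With I = MR², the ratio k = I/(MR²) is 1.
Along the incline Mg sinθ − f = Ma, and torque about the center fR = Iα = kMR²(a/R) gives f = kMa.
Combining, a = g sinθ/(1+k) and f = kMa = kMg sinθ/(1+k).
f = 1 × 4.53 × 9.81 × sin33.2° / 2 ≈ 12.2 N.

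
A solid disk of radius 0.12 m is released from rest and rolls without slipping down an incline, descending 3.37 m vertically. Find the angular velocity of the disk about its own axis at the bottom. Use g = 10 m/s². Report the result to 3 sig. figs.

The moment of inertia is (1/2)MR², giving k ≡ I/(MR²) = 0.5.
Since it rolls without slipping, ω = v/R and KE = ½Mv² + ½Iω² = ½(1+k)Mv² = (3/4)Mv².
Energy conservation Mgh = ½(1+k)Mv² gives v = √(2gh/(1+k)) = √(2 × 10 × 3.37 / 1.5) = 6.703 m/s.
Then ω = v/R = 6.703 / 0.12 ≈ 55.9 rad/s.

ω ≈ 55.9 rad/s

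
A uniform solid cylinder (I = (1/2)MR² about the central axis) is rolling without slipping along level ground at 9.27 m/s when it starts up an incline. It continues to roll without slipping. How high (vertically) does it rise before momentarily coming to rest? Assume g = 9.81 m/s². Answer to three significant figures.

h ≈ 6.57 m

With I = (1/2)MR², the ratio k = I/(MR²) is 0.5.
The rolling condition ω = v/R makes the rotational term ½I(v/R)² = ½kMv², so KE_total = ½(1+k)Mv² = (3/4)Mv².
All of this converts to potential energy at the highest point: (3/4)Mv₀² = Mgh.
Thus h = (1+k)v₀²/(2g) = 1.5 × 9.27² / (2 × 9.81) ≈ 6.57 m.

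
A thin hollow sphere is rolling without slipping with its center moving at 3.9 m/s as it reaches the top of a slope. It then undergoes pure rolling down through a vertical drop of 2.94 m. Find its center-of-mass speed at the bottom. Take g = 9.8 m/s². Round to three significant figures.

With I = (2/3)MR², the ratio k = I/(MR²) is 2/3.
Since it rolls without slipping, ω = v/R and KE = ½Mv² + ½Iω² = ½(1+k)Mv² = (5/6)Mv².
Conserving energy between top and bottom: (5/6)Mv² = (5/6)Mv₀² + Mgh, hence v² = v₀² + 2gh/(1+k).
v = √(3.9² + 2×9.8×2.94/1.667) = √49.78 ≈ 7.06 m/s.

v ≈ 7.06 m/s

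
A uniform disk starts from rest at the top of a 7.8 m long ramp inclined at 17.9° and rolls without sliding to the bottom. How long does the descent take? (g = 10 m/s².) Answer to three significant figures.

t ≈ 2.76 s

With I = (1/2)MR², the ratio k = I/(MR²) is 0.5.
Translational: Mg sinθ − f = Ma. Rotational about the CM: fR = Iα = kMRa, so f = kMa.
Hence a = g sinθ/(1+k) = 10×sin17.9°/1.5 = 2.049 m/s².
Starting from rest, L = ½at², so t = √(2L/a) = √(2×7.8/2.049) ≈ 2.76 s.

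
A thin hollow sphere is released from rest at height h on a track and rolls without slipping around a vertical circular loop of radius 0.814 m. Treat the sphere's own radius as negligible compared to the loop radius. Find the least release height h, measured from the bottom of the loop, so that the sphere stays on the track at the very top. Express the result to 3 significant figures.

The moment of inertia is (2/3)MR², giving k ≡ I/(MR²) = 2/3.
At the top of the loop, the minimum-contact condition is Mg = Mv_top²/r, so v_top² = gr.
With ω = v/R, the kinetic energy at speed v is ½(1+k)Mv² = (5/6)Mv².
Energy conservation from release (height h) to the top (height 2r): Mgh = Mg(2r) + (5/6)M·gr.
Thus h_min = 2r + (1+k)r/2 = r(2 + 1.667/2) = 0.814 × 2.833 ≈ 2.31 m.

h_min ≈ 2.31 m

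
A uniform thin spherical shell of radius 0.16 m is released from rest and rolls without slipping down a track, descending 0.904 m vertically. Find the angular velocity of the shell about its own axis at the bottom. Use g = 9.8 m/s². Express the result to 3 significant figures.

The moment of inertia is (2/3)MR², giving k ≡ I/(MR²) = 2/3.
Since it rolls without slipping, ω = v/R and KE = ½Mv² + ½Iω² = ½(1+k)Mv² = (5/6)Mv².
Energy conservation Mgh = ½(1+k)Mv² gives v = √(2gh/(1+k)) = √(2 × 9.8 × 0.904 / 1.667) = 3.261 m/s.
The angular speed follows from ω = v/R = 3.261/0.16 ≈ 20.4 rad/s.

ω ≈ 20.4 rad/s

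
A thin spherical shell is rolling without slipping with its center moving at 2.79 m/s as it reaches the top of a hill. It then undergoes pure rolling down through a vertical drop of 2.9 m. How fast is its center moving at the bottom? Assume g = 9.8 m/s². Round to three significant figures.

Here I = (2/3)MR², so the shape factor k = I/(MR²) = 2/3.
Pure rolling means v = ωR; then KE = ½Mv² + ½I(v/R)² = ½(1+k)Mv² = (5/6)Mv².
Energy conservation: (5/6)Mv₀² + Mgh = (5/6)Mv², so v² = v₀² + 2gh/(1+k).
v = √(2.79² + 2×9.8×2.9/1.667) = √41.89 ≈ 6.47 m/s.

v ≈ 6.47 m/s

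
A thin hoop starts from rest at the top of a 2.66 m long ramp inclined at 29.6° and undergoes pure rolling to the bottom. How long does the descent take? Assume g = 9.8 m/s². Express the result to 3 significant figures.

For this body I = MR², i.e. k = I/(MR²) = 1.
Translational: Mg sinθ − f = Ma. Rotational about the CM: fR = Iα = kMRa, so f = kMa.
Hence a = g sinθ/(1+k) = 9.8×sin29.6°/2 = 2.42 m/s².
With constant a from rest, t = √(2L/a) = √(2·2.66/2.42) ≈ 1.48 s.

t ≈ 1.48 s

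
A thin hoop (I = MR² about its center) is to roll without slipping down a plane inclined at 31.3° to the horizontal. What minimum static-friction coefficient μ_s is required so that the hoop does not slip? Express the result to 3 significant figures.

μ_min ≈ 0.304

Here I = MR², so the shape factor k = I/(MR²) = 1.
Translational: Mg sinθ − f = Ma. Rotational about the CM: fR = Iα = kMRa, so f = kMa.
These give a = g sinθ/(1+k) and the required friction f = kMg sinθ/(1+k).
With N = Mg cosθ, the no-slip condition f ≤ μN gives μ_min = f/N = k tanθ/(1+k).
μ_min = 1 × tan31.3° / 2 ≈ 0.304.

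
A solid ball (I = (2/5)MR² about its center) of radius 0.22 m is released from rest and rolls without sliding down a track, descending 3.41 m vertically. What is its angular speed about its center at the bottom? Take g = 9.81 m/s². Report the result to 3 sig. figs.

The moment of inertia is (2/5)MR², giving k ≡ I/(MR²) = 0.4.
The rolling condition ω = v/R makes the rotational term ½I(v/R)² = ½kMv², so KE_total = ½(1+k)Mv² = (7/10)Mv².
Energy conservation Mgh = ½(1+k)Mv² gives v = √(2gh/(1+k)) = √(2 × 9.81 × 3.41 / 1.4) = 6.913 m/s.
Then ω = v/R = 6.913 / 0.22 ≈ 31.4 rad/s.

ω ≈ 31.4 rad/s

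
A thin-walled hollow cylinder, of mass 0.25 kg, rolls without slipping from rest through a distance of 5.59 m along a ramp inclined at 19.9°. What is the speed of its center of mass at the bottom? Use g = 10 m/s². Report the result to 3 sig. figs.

With I = MR², the ratio k = I/(MR²) is 1.
Rolling without slipping gives ω = v/R, so the total kinetic energy is ½Mv² + ½Iω² = ½(1+k)Mv² = Mv².
The vertical drop is h = L sinθ = 5.59 × sin19.9° = 1.903 m.
Setting Mgh = Mv² gives v = √(2gh/(1+k)) = √(2·10·1.903/2) ≈ 4.36 m/s.

v ≈ 4.36 m/s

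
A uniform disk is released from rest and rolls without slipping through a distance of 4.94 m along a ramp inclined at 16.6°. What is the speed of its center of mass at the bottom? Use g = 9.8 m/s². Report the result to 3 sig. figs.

For this body I = (1/2)MR², i.e. k = I/(MR²) = 0.5.
Since it rolls without slipping, ω = v/R and KE = ½Mv² + ½Iω² = ½(1+k)Mv² = (3/4)Mv².
The vertical drop is h = L sinθ = 4.94 × sin16.6° = 1.411 m.
Setting Mgh = (3/4)Mv² gives v = √(2gh/(1+k)) = √(2·9.8·1.411/1.5) ≈ 4.29 m/s.

v ≈ 4.29 m/s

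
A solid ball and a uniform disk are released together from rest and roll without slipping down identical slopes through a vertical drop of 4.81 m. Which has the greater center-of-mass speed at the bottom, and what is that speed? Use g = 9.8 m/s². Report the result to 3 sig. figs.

For rolling without slipping, Mgh = ½(1+k)Mv² where k = I/(MR²), so v = √(2gh/(1+k)).
Solid ball: k = 0.4, giving v = √(2×9.8×4.81/1.4) = 8.206 m/s.
Uniform disk: k = 0.5, giving v = √(2×9.8×4.81/1.5) = 7.928 m/s.
The smaller k wins: the solid ball, at ≈ 8.21 m/s.

the solid ball, at v ≈ 8.21 m/s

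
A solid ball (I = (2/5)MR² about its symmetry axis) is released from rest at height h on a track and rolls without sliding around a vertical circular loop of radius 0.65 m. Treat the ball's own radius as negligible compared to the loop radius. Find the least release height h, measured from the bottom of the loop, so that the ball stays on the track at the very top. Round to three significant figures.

h_min ≈ 1.76 m

Here I = (2/5)MR², so the shape factor k = I/(MR²) = 0.4.
At the top, contact is just lost when gravity alone supplies the centripetal force: Mg = Mv_top²/r, i.e. v_top² = gr.
With ω = v/R, the kinetic energy at speed v is ½(1+k)Mv² = (7/10)Mv².
Energy conservation from release (height h) to the top (height 2r): Mgh = Mg(2r) + (7/10)M·gr.
Thus h_min = 2r + (1+k)r/2 = r(2 + 1.4/2) = 0.65 × 2.7 ≈ 1.76 m.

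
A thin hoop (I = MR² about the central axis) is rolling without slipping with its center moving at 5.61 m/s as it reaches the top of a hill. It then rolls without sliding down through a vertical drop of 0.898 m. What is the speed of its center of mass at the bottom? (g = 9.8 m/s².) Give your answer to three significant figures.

v ≈ 6.35 m/s

Here I = MR², so the shape factor k = I/(MR²) = 1.
Rolling without slipping gives ω = v/R, so the total kinetic energy is ½Mv² + ½Iω² = ½(1+k)Mv² = Mv².
Energy conservation: Mv₀² + Mgh = Mv², so v² = v₀² + 2gh/(1+k).
v = √(5.61² + 2×9.8×0.898/2) = √40.27 ≈ 6.35 m/s.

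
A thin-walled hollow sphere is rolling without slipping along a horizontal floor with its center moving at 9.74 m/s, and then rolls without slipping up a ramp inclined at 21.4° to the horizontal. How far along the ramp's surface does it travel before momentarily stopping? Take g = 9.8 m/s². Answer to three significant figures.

The moment of inertia is (2/3)MR², giving k ≡ I/(MR²) = 2/3.
Since it rolls without slipping, ω = v/R and KE = ½Mv² + ½Iω² = ½(1+k)Mv² = (5/6)Mv².
Setting this equal to Mgh gives the vertical rise h = (1+k)v₀²/(2g) = 1.667×9.74²/(2×9.8) = 8.067 m.
Along the incline, d = h/sinθ = 8.067/sin21.4° ≈ 22.1 m.

d ≈ 22.1 m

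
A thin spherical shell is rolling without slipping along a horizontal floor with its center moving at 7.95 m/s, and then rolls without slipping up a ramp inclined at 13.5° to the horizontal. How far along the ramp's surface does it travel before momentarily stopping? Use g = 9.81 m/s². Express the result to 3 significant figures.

For this body I = (2/3)MR², i.e. k = I/(MR²) = 2/3.
Since it rolls without slipping, ω = v/R and KE = ½Mv² + ½Iω² = ½(1+k)Mv² = (5/6)Mv².
Setting this equal to Mgh gives the vertical rise h = (1+k)v₀²/(2g) = 1.667×7.95²/(2×9.81) = 5.369 m.
Along the incline, d = h/sinθ = 5.369/sin13.5° ≈ 23.0 m.

d ≈ 23.0 m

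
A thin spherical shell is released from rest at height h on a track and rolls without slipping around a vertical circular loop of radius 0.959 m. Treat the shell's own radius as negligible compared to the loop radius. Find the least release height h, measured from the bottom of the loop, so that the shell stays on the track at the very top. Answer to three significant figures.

The moment of inertia is (2/3)MR², giving k ≡ I/(MR²) = 2/3.
At the top of the loop, the minimum-contact condition is Mg = Mv_top²/r, so v_top² = gr.
With ω = v/R, the kinetic energy at speed v is ½(1+k)Mv² = (5/6)Mv².
Energy conservation from release (height h) to the top (height 2r): Mgh = Mg(2r) + (5/6)M·gr.
Thus h_min = 2r + (1+k)r/2 = r(2 + 1.667/2) = 0.959 × 2.833 ≈ 2.72 m.

h_min ≈ 2.72 m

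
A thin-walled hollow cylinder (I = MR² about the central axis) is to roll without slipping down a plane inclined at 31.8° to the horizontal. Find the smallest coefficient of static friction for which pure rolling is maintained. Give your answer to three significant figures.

μ_min ≈ 0.310

For this body I = MR², i.e. k = I/(MR²) = 1.
Along the incline Mg sinθ − f = Ma, and torque about the center fR = Iα = kMR²(a/R) gives f = kMa.
These give a = g sinθ/(1+k) and the required friction f = kMg sinθ/(1+k).
The normal force is N = Mg cosθ, so μ_min = f/N = k tanθ/(1+k).
μ_min = 1 × tan31.8° / 2 ≈ 0.310.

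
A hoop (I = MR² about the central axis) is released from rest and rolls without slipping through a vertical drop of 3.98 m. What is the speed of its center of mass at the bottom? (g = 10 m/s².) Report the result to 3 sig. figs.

v ≈ 6.31 m/s

Here I = MR², so the shape factor k = I/(MR²) = 1.
The rolling condition ω = v/R makes the rotational term ½I(v/R)² = ½kMv², so KE_total = ½(1+k)Mv² = Mv².
Energy conservation: Mgh = Mv², so v = √(2gh/(1+k)) = √(2 × 10 × 3.98 / 2) ≈ 6.31 m/s.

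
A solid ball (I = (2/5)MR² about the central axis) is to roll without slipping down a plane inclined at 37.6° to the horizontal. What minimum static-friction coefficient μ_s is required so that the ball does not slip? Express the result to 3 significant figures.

For this body I = (2/5)MR², i.e. k = I/(MR²) = 0.4.
Along the incline Mg sinθ − f = Ma, and torque about the center fR = Iα = kMR²(a/R) gives f = kMa.
These give a = g sinθ/(1+k) and the required friction f = kMg sinθ/(1+k).
The normal force is N = Mg cosθ, so μ_min = f/N = k tanθ/(1+k).
μ_min = 0.4 × tan37.6° / 1.4 ≈ 0.220.

μ_min ≈ 0.220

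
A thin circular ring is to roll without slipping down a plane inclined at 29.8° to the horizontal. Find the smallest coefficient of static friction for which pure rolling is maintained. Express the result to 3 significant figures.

For this body I = MR², i.e. k = I/(MR²) = 1.
Along the incline Mg sinθ − f = Ma, and torque about the center fR = Iα = kMR²(a/R) gives f = kMa.
These give a = g sinθ/(1+k) and the required friction f = kMg sinθ/(1+k).
The normal force is N = Mg cosθ, so μ_min = f/N = k tanθ/(1+k).
μ_min = 1 × tan29.8° / 2 ≈ 0.286.

μ_min ≈ 0.286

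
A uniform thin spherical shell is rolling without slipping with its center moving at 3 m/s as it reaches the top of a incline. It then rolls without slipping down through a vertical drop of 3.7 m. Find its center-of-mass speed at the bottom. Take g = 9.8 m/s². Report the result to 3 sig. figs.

v ≈ 7.25 m/s

The moment of inertia is (2/3)MR², giving k ≡ I/(MR²) = 2/3.
Pure rolling means v = ωR; then KE = ½Mv² + ½I(v/R)² = ½(1+k)Mv² = (5/6)Mv².
Conserving energy between top and bottom: (5/6)Mv² = (5/6)Mv₀² + Mgh, hence v² = v₀² + 2gh/(1+k).
v = √(3² + 2×9.8×3.7/1.667) = √52.51 ≈ 7.25 m/s.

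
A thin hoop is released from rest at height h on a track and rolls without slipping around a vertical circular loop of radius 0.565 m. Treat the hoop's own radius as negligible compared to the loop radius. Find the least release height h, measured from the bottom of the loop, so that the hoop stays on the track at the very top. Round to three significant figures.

h_min ≈ 1.70 m

The moment of inertia is MR², giving k ≡ I/(MR²) = 1.
At the top, contact is just lost when gravity alone supplies the centripetal force: Mg = Mv_top²/r, i.e. v_top² = gr.
With ω = v/R, the kinetic energy at speed v is ½(1+k)Mv² = Mv².
Energy conservation from release (height h) to the top (height 2r): Mgh = Mg(2r) + M·gr.
Thus h_min = 2r + (1+k)r/2 = r(2 + 2/2) = 0.565 × 3 ≈ 1.70 m.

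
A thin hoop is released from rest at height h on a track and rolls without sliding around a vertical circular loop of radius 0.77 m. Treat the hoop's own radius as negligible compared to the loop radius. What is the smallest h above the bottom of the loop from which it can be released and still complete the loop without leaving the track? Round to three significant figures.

Here I = MR², so the shape factor k = I/(MR²) = 1.
At the top, contact is just lost when gravity alone supplies the centripetal force: Mg = Mv_top²/r, i.e. v_top² = gr.
With ω = v/R, the kinetic energy at speed v is ½(1+k)Mv² = Mv².
Energy conservation from release (height h) to the top (height 2r): Mgh = Mg(2r) + M·gr.
Thus h_min = 2r + (1+k)r/2 = r(2 + 2/2) = 0.77 × 3 ≈ 2.31 m.

h_min ≈ 2.31 m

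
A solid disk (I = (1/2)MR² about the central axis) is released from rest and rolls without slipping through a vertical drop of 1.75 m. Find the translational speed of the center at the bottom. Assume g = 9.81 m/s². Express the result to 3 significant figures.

v ≈ 4.78 m/s

With I = (1/2)MR², the ratio k = I/(MR²) is 0.5.
Since it rolls without slipping, ω = v/R and KE = ½Mv² + ½Iω² = ½(1+k)Mv² = (3/4)Mv².
Energy conservation: Mgh = (3/4)Mv², so v = √(2gh/(1+k)) = √(2 × 9.81 × 1.75 / 1.5) ≈ 4.78 m/s.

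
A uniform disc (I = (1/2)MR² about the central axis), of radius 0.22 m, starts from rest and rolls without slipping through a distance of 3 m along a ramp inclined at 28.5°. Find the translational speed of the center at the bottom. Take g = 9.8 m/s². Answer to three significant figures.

v ≈ 4.32 m/s

The moment of inertia is (1/2)MR², giving k ≡ I/(MR²) = 0.5.
The rolling condition ω = v/R makes the rotational term ½I(v/R)² = ½kMv², so KE_total = ½(1+k)Mv² = (3/4)Mv².
The vertical drop is h = L sinθ = 3 × sin28.5° = 1.431 m.
Energy conservation: Mgh = (3/4)Mv², so v = √(2gh/(1+k)) = √(2 × 9.8 × 1.431 / 1.5) ≈ 4.32 m/s.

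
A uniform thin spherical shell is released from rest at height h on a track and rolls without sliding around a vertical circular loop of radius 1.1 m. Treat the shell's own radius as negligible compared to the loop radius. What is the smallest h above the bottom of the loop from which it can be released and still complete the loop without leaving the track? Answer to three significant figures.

The moment of inertia is (2/3)MR², giving k ≡ I/(MR²) = 2/3.
At the top, contact is just lost when gravity alone supplies the centripetal force: Mg = Mv_top²/r, i.e. v_top² = gr.
With ω = v/R, the kinetic energy at speed v is ½(1+k)Mv² = (5/6)Mv².
Energy conservation from release (height h) to the top (height 2r): Mgh = Mg(2r) + (5/6)M·gr.
Thus h_min = 2r + (1+k)r/2 = r(2 + 1.667/2) = 1.1 × 2.833 ≈ 3.12 m.

h_min ≈ 3.12 m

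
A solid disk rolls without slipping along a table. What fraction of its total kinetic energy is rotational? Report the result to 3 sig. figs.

fraction ≈ 0.333

The moment of inertia is (1/2)MR², giving k ≡ I/(MR²) = 0.5.
Since ω = v/R, the translational part is ½Mv² and the rotational part is ½I(v/R)² = ½kMv²; the total is ½(1+k)Mv².
The rotational fraction is therefore k/(1+k) = 0.5/1.5 ≈ 0.333.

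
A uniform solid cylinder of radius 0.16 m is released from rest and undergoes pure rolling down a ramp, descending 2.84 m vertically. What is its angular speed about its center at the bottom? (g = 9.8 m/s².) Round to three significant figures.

Here I = (1/2)MR², so the shape factor k = I/(MR²) = 0.5.
Since it rolls without slipping, ω = v/R and KE = ½Mv² + ½Iω² = ½(1+k)Mv² = (3/4)Mv².
Energy conservation Mgh = ½(1+k)Mv² gives v = √(2gh/(1+k)) = √(2 × 9.8 × 2.84 / 1.5) = 6.092 m/s.
Then ω = v/R = 6.092 / 0.16 ≈ 38.1 rad/s.

ω ≈ 38.1 rad/s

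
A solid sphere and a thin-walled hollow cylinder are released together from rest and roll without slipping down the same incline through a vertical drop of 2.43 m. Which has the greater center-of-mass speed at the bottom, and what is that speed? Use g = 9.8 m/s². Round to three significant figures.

the solid sphere, at v ≈ 5.83 m/s

For rolling without slipping, Mgh = ½(1+k)Mv² where k = I/(MR²), so v = √(2gh/(1+k)).
Solid sphere: k = 0.4, giving v = √(2×9.8×2.43/1.4) = 5.833 m/s.
Thin-walled hollow cylinder: k = 1, giving v = √(2×9.8×2.43/2) = 4.88 m/s.
The smaller k wins: the solid sphere, at ≈ 5.83 m/s.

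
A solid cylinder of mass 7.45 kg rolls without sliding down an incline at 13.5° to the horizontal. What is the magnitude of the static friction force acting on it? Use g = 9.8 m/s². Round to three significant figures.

f ≈ 5.68 N

With I = (1/2)MR², the ratio k = I/(MR²) is 0.5.
Translational: Mg sinθ − f = Ma. Rotational about the CM: fR = Iα = kMRa, so f = kMa.
Combining, a = g sinθ/(1+k) and f = kMa = kMg sinθ/(1+k).
f = 0.5 × 7.45 × 9.8 × sin13.5° / 1.5 ≈ 5.68 N.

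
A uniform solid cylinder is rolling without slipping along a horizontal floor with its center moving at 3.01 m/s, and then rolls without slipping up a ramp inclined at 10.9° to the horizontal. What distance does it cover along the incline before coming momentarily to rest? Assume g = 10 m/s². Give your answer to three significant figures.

For this body I = (1/2)MR², i.e. k = I/(MR²) = 0.5.
Rolling without slipping gives ω = v/R, so the total kinetic energy is ½Mv² + ½Iω² = ½(1+k)Mv² = (3/4)Mv².
Setting this equal to Mgh gives the vertical rise h = (1+k)v₀²/(2g) = 1.5×3.01²/(2×10) = 0.6795 m.
Along the incline, d = h/sinθ = 0.6795/sin10.9° ≈ 3.59 m.

d ≈ 3.59 m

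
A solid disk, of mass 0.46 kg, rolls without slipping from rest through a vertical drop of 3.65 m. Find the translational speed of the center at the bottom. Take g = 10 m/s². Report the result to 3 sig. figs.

For this body I = (1/2)MR², i.e. k = I/(MR²) = 0.5.
Pure rolling means v = ωR; then KE = ½Mv² + ½I(v/R)² = ½(1+k)Mv² = (3/4)Mv².
Energy conservation: Mgh = (3/4)Mv², so v = √(2gh/(1+k)) = √(2 × 10 × 3.65 / 1.5) ≈ 6.98 m/s.

v ≈ 6.98 m/s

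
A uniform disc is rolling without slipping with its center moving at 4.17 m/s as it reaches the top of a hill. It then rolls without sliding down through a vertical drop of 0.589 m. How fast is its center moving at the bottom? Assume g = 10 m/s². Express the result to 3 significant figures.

v ≈ 5.02 m/s

With I = (1/2)MR², the ratio k = I/(MR²) is 0.5.
Rolling without slipping gives ω = v/R, so the total kinetic energy is ½Mv² + ½Iω² = ½(1+k)Mv² = (3/4)Mv².
Energy conservation: (3/4)Mv₀² + Mgh = (3/4)Mv², so v² = v₀² + 2gh/(1+k).
v = √(4.17² + 2×10×0.589/1.5) = √25.24 ≈ 5.02 m/s.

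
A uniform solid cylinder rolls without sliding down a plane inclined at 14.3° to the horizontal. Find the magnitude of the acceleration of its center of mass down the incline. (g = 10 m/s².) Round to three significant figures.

Here I = (1/2)MR², so the shape factor k = I/(MR²) = 0.5.
Translational: Mg sinθ − f = Ma. Rotational about the CM: fR = Iα = kMRa, so f = kMa.
Eliminating f: Mg sinθ = (1+k)Ma, so a = g sinθ/(1+k) = 10 × sin14.3° / 1.5 ≈ 1.65 m/s².

a ≈ 1.65 m/s²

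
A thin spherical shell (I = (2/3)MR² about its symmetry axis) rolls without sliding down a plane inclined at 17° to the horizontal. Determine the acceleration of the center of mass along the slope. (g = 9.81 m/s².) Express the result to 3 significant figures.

Here I = (2/3)MR², so the shape factor k = I/(MR²) = 2/3.
Along the incline Mg sinθ − f = Ma, and torque about the center fR = Iα = kMR²(a/R) gives f = kMa.
Eliminating f: Mg sinθ = (1+k)Ma, so a = g sinθ/(1+k) = 9.81 × sin17° / 1.667 ≈ 1.72 m/s².

a ≈ 1.72 m/s²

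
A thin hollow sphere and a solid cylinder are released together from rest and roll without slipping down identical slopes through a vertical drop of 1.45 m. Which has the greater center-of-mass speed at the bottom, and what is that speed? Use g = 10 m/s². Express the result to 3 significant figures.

For rolling without slipping, Mgh = ½(1+k)Mv² where k = I/(MR²), so v = √(2gh/(1+k)).
Thin hollow sphere: k = 2/3, giving v = √(2×10×1.45/1.667) = 4.171 m/s.
Solid cylinder: k = 0.5, giving v = √(2×10×1.45/1.5) = 4.397 m/s.
The smaller k wins: the solid cylinder, at ≈ 4.40 m/s.

the solid cylinder, at v ≈ 4.40 m/s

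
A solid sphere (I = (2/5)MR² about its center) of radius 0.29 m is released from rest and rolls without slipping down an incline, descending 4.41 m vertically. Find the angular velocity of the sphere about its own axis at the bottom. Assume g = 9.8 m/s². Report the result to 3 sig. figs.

ω ≈ 27.1 rad/s

With I = (2/5)MR², the ratio k = I/(MR²) is 0.4.
Pure rolling means v = ωR; then KE = ½Mv² + ½I(v/R)² = ½(1+k)Mv² = (7/10)Mv².
Energy conservation Mgh = ½(1+k)Mv² gives v = √(2gh/(1+k)) = √(2 × 9.8 × 4.41 / 1.4) = 7.857 m/s.
The angular speed follows from ω = v/R = 7.857/0.29 ≈ 27.1 rad/s.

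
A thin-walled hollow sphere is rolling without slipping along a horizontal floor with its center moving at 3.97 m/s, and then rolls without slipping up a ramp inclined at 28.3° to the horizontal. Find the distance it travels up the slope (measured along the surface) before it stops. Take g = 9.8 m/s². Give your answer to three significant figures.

With I = (2/3)MR², the ratio k = I/(MR²) is 2/3.
Pure rolling means v = ωR; then KE = ½Mv² + ½I(v/R)² = ½(1+k)Mv² = (5/6)Mv².
Setting this equal to Mgh gives the vertical rise h = (1+k)v₀²/(2g) = 1.667×3.97²/(2×9.8) = 1.34 m.
Along the incline, d = h/sinθ = 1.34/sin28.3° ≈ 2.83 m.

d ≈ 2.83 m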